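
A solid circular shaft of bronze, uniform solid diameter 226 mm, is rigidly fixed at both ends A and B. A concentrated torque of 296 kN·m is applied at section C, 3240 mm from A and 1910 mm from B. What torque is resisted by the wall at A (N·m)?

110000 N·m

With uniform GJ and both ends fixed, compatibility θ_AC = θ_CB gives T_A·a = T_B·b, together with T_A + T_B = T₀.
T_A = T₀·b/(a+b) = 296000·1910/5150 = 109800 N·m; T_B = 186200 N·m.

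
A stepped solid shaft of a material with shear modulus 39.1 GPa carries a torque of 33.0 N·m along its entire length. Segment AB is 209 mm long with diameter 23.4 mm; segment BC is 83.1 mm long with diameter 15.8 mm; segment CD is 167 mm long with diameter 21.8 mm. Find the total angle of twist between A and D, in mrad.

23.8 mrad

J_AB = π(0.0234)⁴/32 = 2.94×10^-8 m⁴; J_BC = π(0.0158)⁴/32 = 6.12×10^-9 m⁴; J_CD = π(0.0218)⁴/32 = 2.22×10^-8 m⁴.
θ = (T/G)·Σ L_i/J_i = (33.00/39.1×10⁹)·(0.209/2.94×10^-8 + 0.0831/6.12×10^-9 + 0.167/2.22×10^-8) = 0.02381 rad.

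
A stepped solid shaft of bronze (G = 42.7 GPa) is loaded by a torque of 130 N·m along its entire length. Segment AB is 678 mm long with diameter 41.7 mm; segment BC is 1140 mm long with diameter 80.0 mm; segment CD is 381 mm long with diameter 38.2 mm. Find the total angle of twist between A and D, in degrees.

0.766°

J_AB = π(0.0417)⁴/32 = 2.97×10^-7 m⁴; J_BC = π(0.0800)⁴/32 = 4.02×10^-6 m⁴; J_CD = π(0.0382)⁴/32 = 2.09×10^-7 m⁴.
θ = (T/G)·Σ L_i/J_i = (130.0/42.7×10⁹)·(0.678/2.97×10^-7 + 1.14/4.02×10^-6 + 0.381/2.09×10^-7) = 0.01337 rad.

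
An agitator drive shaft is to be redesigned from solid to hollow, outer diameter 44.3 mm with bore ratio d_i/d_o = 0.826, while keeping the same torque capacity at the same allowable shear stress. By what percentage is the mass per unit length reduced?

51.8 %

Equal τ_max and T ⇒ the solid shaft needs d_s³ = d_o³(1−k⁴), so d_s = 44.3·(1−0.826⁴)^(1/3) = 35.95 mm.
Area ratio A_h/A_s = d_o²(1−k²)/d_s² = (1−k²)/(1−k⁴)^(2/3) = 0.4824.
Mass saving = 1 − 0.4824 = 51.8 %.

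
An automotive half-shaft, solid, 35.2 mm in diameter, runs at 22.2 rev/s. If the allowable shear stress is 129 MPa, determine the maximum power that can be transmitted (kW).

J = πd⁴/32 = π(0.0352)⁴/32 = 1.507×10^-7 m⁴.
T_max = τ_allow·J/r = 1.29×10^8 × 1.507×10^-7 / 0.0176 = 1105 N·m.
ω = 2π·22.2 = 139.5 rad/s, so P_max = T_max·ω = 1.541×10^5 W.

154 kW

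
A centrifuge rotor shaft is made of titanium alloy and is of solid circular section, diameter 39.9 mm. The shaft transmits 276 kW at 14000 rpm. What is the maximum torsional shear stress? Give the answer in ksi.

2.19 ksi

ω = 2π·14000/60 = 1466 rad/s, so T = P/ω = 276×10³ / 1466 = 188.3 N·m.
J = πd⁴/32 = π(0.0399)⁴/32 = 2.488×10^-7 m⁴.
τ_max = T·r/J = 188.3 × 0.0199 / 2.488×10^-7 = 1.509×10^7 Pa.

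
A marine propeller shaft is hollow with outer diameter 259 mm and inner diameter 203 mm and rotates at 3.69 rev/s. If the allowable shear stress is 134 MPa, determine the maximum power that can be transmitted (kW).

6600 kW

J = π(d_o⁴ − d_i⁴)/32 = π(0.259⁴ − 0.203⁴)/32 = 2.751×10^-4 m⁴.
T_max = τ_allow·J/r = 1.34×10^8 × 2.751×10^-4 / 0.130 = 284600 N·m.
ω = 2π·3.69 = 23.18 rad/s, so P_max = T_max·ω = 6.599×10^6 W.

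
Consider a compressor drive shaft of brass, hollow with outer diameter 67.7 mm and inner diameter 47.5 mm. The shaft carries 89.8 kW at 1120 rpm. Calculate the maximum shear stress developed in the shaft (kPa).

16600 kPa

ω = 2π·1120/60 = 117.3 rad/s, so T = P/ω = 89.8×10³ / 117.3 = 765.6 N·m.
J = π(d_o⁴ − d_i⁴)/32 = π(0.0677⁴ − 0.0475⁴)/32 = 1.563×10^-6 m⁴.
τ_max = T·r/J = 765.6 × 0.0338 / 1.563×10^-6 = 1.659×10^7 Pa.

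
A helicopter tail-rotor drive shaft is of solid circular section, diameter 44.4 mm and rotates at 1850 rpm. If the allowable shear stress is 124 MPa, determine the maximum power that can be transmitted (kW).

413 kW

J = πd⁴/32 = π(0.0444)⁴/32 = 3.815×10^-7 m⁴.
T_max = τ_allow·J/r = 1.24×10^8 × 3.815×10^-7 / 0.0222 = 2131 N·m.
ω = 2π·1850/60 = 193.7 rad/s, so P_max = T_max·ω = 4.129×10^5 W.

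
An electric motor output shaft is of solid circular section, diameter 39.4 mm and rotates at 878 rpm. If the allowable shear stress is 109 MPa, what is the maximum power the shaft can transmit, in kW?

120 kW

J = πd⁴/32 = π(0.0394)⁴/32 = 2.366×10^-7 m⁴.
T_max = τ_allow·J/r = 1.09×10^8 × 2.366×10^-7 / 0.0197 = 1309 N·m.
ω = 2π·878/60 = 91.94 rad/s, so P_max = T_max·ω = 1.204×10^5 W.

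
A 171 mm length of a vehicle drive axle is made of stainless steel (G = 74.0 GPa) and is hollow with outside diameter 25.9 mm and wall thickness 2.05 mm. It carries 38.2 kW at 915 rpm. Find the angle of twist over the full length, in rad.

ω = 2π·915/60 = 95.82 rad/s, so T = P/ω = 38.2×10³ / 95.82 = 398.7 N·m.
J = π(d_o⁴ − d_i⁴)/32 = π(0.0259⁴ − 0.0218⁴)/32 = 2.200×10^-8 m⁴.
θ = T·L/(G·J) = 398.7 × 0.171 / (74.0×10⁹ × 2.200×10^-8) = 0.04187 rad.

0.0419 rad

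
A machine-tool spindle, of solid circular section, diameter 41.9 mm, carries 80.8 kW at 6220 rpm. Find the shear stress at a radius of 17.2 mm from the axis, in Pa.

ω = 2π·6220/60 = 651.4 rad/s, so T = P/ω = 80.8×10³ / 651.4 = 124.0 N·m.
J = πd⁴/32 = π(0.0419)⁴/32 = 3.026×10^-7 m⁴.
Shear stress varies linearly with radius: τ = T·r/J = 124.0 × 0.0172 / 3.026×10^-7 = 7.051×10^6 Pa.

7.05e6 Pa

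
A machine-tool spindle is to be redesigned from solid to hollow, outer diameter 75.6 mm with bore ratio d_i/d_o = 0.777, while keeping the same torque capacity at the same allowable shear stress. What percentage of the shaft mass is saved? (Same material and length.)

Equal τ_max and T ⇒ the solid shaft needs d_s³ = d_o³(1−k⁴), so d_s = 75.6·(1−0.777⁴)^(1/3) = 65.00 mm.
Area ratio A_h/A_s = d_o²(1−k²)/d_s² = (1−k²)/(1−k⁴)^(2/3) = 0.5361.
Mass saving = 1 − 0.5361 = 46.4 %.

46.4 %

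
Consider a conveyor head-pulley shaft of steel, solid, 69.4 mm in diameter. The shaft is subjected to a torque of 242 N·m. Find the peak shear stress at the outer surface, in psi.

J = πd⁴/32 = π(0.0694)⁴/32 = 2.277×10^-6 m⁴.
τ_max = T·r/J = 242.0 × 0.0347 / 2.277×10^-6 = 3.687×10^6 Pa.

535 psi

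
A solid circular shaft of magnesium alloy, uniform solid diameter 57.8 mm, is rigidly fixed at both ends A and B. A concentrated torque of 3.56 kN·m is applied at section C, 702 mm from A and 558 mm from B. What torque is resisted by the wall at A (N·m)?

With uniform GJ and both ends fixed, compatibility θ_AC = θ_CB gives T_A·a = T_B·b, together with T_A + T_B = T₀.
T_A = T₀·b/(a+b) = 3560·558/1260 = 1577 N·m; T_B = 1983 N·m.

1580 N·m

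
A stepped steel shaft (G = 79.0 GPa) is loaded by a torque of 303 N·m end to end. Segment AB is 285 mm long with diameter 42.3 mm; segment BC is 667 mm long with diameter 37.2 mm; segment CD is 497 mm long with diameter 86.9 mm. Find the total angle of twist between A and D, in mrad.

J_AB = π(0.0423)⁴/32 = 3.14×10^-7 m⁴; J_BC = π(0.0372)⁴/32 = 1.88×10^-7 m⁴; J_CD = π(0.0869)⁴/32 = 5.60×10^-6 m⁴.
θ = (T/G)·Σ L_i/J_i = (303.0/79.0×10⁹)·(0.285/3.14×10^-7 + 0.667/1.88×10^-7 + 0.497/5.60×10^-6) = 0.01743 rad.

17.4 mrad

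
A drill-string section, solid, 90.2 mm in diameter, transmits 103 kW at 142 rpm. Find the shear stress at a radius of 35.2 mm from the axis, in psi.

5440 psi

ω = 2π·142/60 = 14.87 rad/s, so T = P/ω = 103×10³ / 14.87 = 6927 N·m.
J = πd⁴/32 = π(0.0902)⁴/32 = 6.499×10^-6 m⁴.
Shear stress varies linearly with radius: τ = T·r/J = 6927 × 0.0352 / 6.499×10^-6 = 3.752×10^7 Pa.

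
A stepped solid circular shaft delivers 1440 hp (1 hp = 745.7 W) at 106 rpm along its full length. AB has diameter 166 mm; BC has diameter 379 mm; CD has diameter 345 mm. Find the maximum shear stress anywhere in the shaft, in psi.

15600 psi

ω = 2π·106/60 = 11.10 rad/s, so T = P/ω = 1440×745.7 / 11.10 = 96740 N·m.
Under the same torque, τ_max = 16T/(πd³) is largest where d is smallest — segment AB (d = 166 mm).
τ_max = 16·96740/(π·(0.166)³) = 1.077×10^8 Pa.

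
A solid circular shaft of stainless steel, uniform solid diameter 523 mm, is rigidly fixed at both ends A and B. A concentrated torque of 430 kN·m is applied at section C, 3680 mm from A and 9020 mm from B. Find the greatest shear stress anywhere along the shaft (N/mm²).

10.9 N/mm²

With uniform GJ and both ends fixed, compatibility θ_AC = θ_CB gives T_A·a = T_B·b, together with T_A + T_B = T₀.
T_A = T₀·b/(a+b) = 430000·9020/12700 = 305400 N·m; T_B = 124600 N·m.
τ in each portion: τ_AC = 1.09×10^7 Pa, τ_CB = 4.44×10^6 Pa; maximum is in AC.
τ_max = T_AC·r/J = 305400·0.262/7.35×10^-3 = 1.087×10^7 Pa.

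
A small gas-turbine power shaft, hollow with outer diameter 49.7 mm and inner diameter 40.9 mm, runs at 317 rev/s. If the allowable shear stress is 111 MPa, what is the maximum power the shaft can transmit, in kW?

J = π(d_o⁴ − d_i⁴)/32 = π(0.0497⁴ − 0.0409⁴)/32 = 3.243×10^-7 m⁴.
T_max = τ_allow·J/r = 1.11×10^8 × 3.243×10^-7 / 0.0249 = 1448 N·m.
ω = 2π·317 = 1992 rad/s, so P_max = T_max·ω = 2.885×10^6 W.

2890 kW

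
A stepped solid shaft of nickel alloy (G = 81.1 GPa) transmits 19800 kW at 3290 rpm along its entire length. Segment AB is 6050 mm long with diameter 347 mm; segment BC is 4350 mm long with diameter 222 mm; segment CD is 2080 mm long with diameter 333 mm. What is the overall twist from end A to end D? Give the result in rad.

0.0172 rad

ω = 2π·3290/60 = 344.5 rad/s, so T = P/ω = 19800×10³ / 344.5 = 57470 N·m.
J_AB = π(0.347)⁴/32 = 1.42×10^-3 m⁴; J_BC = π(0.222)⁴/32 = 2.38×10^-4 m⁴; J_CD = π(0.333)⁴/32 = 1.21×10^-3 m⁴.
θ = (T/G)·Σ L_i/J_i = (57470/81.1×10⁹)·(6.05/1.42×10^-3 + 4.35/2.38×10^-4 + 2.08/1.21×10^-3) = 0.01716 rad.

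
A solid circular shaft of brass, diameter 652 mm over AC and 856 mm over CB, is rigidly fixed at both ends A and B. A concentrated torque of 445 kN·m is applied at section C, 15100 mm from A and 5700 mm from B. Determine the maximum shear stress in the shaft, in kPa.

3210 kPa

Compatibility: T_A·a/J_AC = T_B·b/J_CB with T_A + T_B = T₀.
J_AC = 0.0177 m⁴, J_CB = 0.0527 m⁴, so T_A = T₀·(J_AC/a)/((J_AC/a)+(J_CB/b)) = 50170 N·m, T_B = 394800 N·m.
τ in each portion: τ_AC = 9.22×10^5 Pa, τ_CB = 3.21×10^6 Pa; maximum is in CB.
τ_max = T_CB·r/J = 394800·0.428/0.0527 = 3.206×10^6 Pa.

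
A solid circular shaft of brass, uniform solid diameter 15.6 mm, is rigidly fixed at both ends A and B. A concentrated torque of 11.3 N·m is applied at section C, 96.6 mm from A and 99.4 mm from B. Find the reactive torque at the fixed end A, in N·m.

5.73 N·m

With uniform GJ and both ends fixed, compatibility θ_AC = θ_CB gives T_A·a = T_B·b, together with T_A + T_B = T₀.
T_A = T₀·b/(a+b) = 11.30·99.4/196.0 = 5.731 N·m; T_B = 5.569 N·m.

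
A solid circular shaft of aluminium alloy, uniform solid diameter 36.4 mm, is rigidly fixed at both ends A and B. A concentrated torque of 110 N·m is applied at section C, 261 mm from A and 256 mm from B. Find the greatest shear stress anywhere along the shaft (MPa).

With uniform GJ and both ends fixed, compatibility θ_AC = θ_CB gives T_A·a = T_B·b, together with T_A + T_B = T₀.
T_A = T₀·b/(a+b) = 110.0·256/517.0 = 54.47 N·m; T_B = 55.53 N·m.
τ in each portion: τ_AC = 5.75×10^6 Pa, τ_CB = 5.86×10^6 Pa; maximum is in CB.
τ_max = T_CB·r/J = 55.53·0.0182/1.72×10^-7 = 5.864×10^6 Pa.

5.86 MPa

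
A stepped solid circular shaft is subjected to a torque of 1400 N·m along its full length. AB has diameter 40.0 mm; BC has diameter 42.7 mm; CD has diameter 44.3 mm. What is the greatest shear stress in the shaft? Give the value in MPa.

Under the same torque, τ_max = 16T/(πd³) is largest where d is smallest — segment AB (d = 40.0 mm).
τ_max = 16·1400/(π·(0.0400)³) = 1.114×10^8 Pa.

111 MPa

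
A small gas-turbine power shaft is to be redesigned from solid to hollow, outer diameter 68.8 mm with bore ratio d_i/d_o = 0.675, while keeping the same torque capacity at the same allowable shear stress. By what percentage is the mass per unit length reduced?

36.4 %

Equal τ_max and T ⇒ the solid shaft needs d_s³ = d_o³(1−k⁴), so d_s = 68.8·(1−0.675⁴)^(1/3) = 63.67 mm.
Area ratio A_h/A_s = d_o²(1−k²)/d_s² = (1−k²)/(1−k⁴)^(2/3) = 0.6357.
Mass saving = 1 − 0.6357 = 36.4 %.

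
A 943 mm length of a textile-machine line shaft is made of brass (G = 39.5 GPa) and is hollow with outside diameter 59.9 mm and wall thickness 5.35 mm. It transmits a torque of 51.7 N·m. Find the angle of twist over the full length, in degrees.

0.103°

J = π(d_o⁴ − d_i⁴)/32 = π(0.0599⁴ − 0.0492⁴)/32 = 6.886×10^-7 m⁴.
θ = T·L/(G·J) = 51.70 × 0.943 / (39.5×10⁹ × 6.886×10^-7) = 1.792×10^-3 rad.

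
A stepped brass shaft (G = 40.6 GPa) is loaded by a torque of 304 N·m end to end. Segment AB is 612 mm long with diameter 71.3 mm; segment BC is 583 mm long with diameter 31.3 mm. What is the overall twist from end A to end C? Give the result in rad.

J_AB = π(0.0713)⁴/32 = 2.54×10^-6 m⁴; J_BC = π(0.0313)⁴/32 = 9.42×10^-8 m⁴.
θ = (T/G)·Σ L_i/J_i = (304.0/40.6×10⁹)·(0.612/2.54×10^-6 + 0.583/9.42×10^-8) = 0.04813 rad.

0.0481 rad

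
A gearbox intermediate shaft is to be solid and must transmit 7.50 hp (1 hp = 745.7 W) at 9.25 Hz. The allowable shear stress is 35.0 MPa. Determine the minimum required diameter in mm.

ω = 2π·9.25 = 58.12 rad/s, so T = P/ω = 7.50×745.7 / 58.12 = 96.23 N·m.
For a solid shaft τ_max = 16T/(πd³), so d = (16T/(π τ_allow))^(1/3) = (16·96.23/(π·3.50×10^7))^(1/3) = 0.02410 m.

24.1 mm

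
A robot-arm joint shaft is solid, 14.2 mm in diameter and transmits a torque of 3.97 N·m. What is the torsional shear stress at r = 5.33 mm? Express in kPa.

5300 kPa

J = πd⁴/32 = π(0.0142)⁴/32 = 3.992×10^-9 m⁴.
Shear stress varies linearly with radius: τ = T·r/J = 3.970 × 0.00533 / 3.992×10^-9 = 5.301×10^6 Pa.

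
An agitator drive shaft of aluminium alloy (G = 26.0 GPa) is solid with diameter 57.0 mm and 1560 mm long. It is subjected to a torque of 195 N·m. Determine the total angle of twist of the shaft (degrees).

0.647°

J = πd⁴/32 = π(0.0570)⁴/32 = 1.036×10^-6 m⁴.
θ = T·L/(G·J) = 195.0 × 1.56 / (26.0×10⁹ × 1.036×10^-6) = 0.01129 rad.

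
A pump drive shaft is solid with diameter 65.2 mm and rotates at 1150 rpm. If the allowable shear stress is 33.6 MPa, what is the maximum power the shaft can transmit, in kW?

J = πd⁴/32 = π(0.0652)⁴/32 = 1.774×10^-6 m⁴.
T_max = τ_allow·J/r = 3.36×10^7 × 1.774×10^-6 / 0.0326 = 1829 N·m.
ω = 2π·1150/60 = 120.4 rad/s, so P_max = T_max·ω = 2.202×10^5 W.

220 kW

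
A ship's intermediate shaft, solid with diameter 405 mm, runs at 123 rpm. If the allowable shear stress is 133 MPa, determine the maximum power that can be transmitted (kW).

22300 kW

J = πd⁴/32 = π(0.405)⁴/32 = 2.641×10^-3 m⁴.
T_max = τ_allow·J/r = 1.33×10^8 × 2.641×10^-3 / 0.203 = 1.735e6 N·m.
ω = 2π·123/60 = 12.88 rad/s, so P_max = T_max·ω = 2.234×10^7 W.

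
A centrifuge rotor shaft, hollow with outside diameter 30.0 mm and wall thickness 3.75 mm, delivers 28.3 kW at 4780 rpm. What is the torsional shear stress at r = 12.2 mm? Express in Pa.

ω = 2π·4780/60 = 500.6 rad/s, so T = P/ω = 28.3×10³ / 500.6 = 56.54 N·m.
J = π(d_o⁴ − d_i⁴)/32 = π(0.0300⁴ − 0.0225⁴)/32 = 5.436×10^-8 m⁴.
Shear stress varies linearly with radius: τ = T·r/J = 56.54 × 0.0122 / 5.436×10^-8 = 1.269×10^7 Pa.

1.27e7 Pa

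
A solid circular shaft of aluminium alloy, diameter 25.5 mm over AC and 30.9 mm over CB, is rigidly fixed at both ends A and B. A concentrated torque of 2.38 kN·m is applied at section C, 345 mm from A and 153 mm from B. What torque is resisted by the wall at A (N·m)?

Compatibility: T_A·a/J_AC = T_B·b/J_CB with T_A + T_B = T₀.
J_AC = 4.15×10^-8 m⁴, J_CB = 8.95×10^-8 m⁴, so T_A = T₀·(J_AC/a)/((J_AC/a)+(J_CB/b)) = 406.0 N·m, T_B = 1974 N·m.

406 N·m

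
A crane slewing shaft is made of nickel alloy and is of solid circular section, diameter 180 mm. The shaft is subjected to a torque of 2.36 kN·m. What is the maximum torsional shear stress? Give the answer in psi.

299 psi

J = πd⁴/32 = π(0.180)⁴/32 = 1.031×10^-4 m⁴.
τ_max = T·r/J = 2360 × 0.0900 / 1.031×10^-4 = 2.061×10^6 Pa.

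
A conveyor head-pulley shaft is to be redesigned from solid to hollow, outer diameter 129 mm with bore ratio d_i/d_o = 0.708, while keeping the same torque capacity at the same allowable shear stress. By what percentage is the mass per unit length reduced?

39.5 %

Equal τ_max and T ⇒ the solid shaft needs d_s³ = d_o³(1−k⁴), so d_s = 129·(1−0.708⁴)^(1/3) = 117.1 mm.
Area ratio A_h/A_s = d_o²(1−k²)/d_s² = (1−k²)/(1−k⁴)^(2/3) = 0.6049.
Mass saving = 1 − 0.6049 = 39.5 %.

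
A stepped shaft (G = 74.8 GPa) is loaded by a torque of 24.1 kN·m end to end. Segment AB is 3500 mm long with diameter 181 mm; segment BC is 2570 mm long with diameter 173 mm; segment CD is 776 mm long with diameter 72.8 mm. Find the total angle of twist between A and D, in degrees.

J_AB = π(0.181)⁴/32 = 1.05×10^-4 m⁴; J_BC = π(0.173)⁴/32 = 8.79×10^-5 m⁴; J_CD = π(0.0728)⁴/32 = 2.76×10^-6 m⁴.
θ = (T/G)·Σ L_i/J_i = (24100/74.8×10⁹)·(3.50/1.05×10^-4 + 2.57/8.79×10^-5 + 0.776/2.76×10^-6) = 0.1108 rad.

6.35°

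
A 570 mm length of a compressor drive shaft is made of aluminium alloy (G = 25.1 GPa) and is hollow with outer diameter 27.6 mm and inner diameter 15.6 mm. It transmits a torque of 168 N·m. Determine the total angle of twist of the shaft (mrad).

74.6 mrad

J = π(d_o⁴ − d_i⁴)/32 = π(0.0276⁴ − 0.0156⁴)/32 = 5.115×10^-8 m⁴.
θ = T·L/(G·J) = 168.0 × 0.570 / (25.1×10⁹ × 5.115×10^-8) = 0.07458 rad.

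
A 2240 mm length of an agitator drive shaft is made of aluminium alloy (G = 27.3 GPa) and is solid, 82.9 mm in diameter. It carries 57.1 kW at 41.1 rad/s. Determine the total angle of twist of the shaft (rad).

ω = 41.1 rad/s, so T = P/ω = 57.1×10³ / 41.10 = 1389 N·m.
J = πd⁴/32 = π(0.0829)⁴/32 = 4.637×10^-6 m⁴.
θ = T·L/(G·J) = 1389 × 2.24 / (27.3×10⁹ × 4.637×10^-6) = 0.02458 rad.

0.0246 rad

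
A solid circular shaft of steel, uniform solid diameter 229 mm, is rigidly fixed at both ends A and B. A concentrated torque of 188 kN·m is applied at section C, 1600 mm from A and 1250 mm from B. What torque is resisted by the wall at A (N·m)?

With uniform GJ and both ends fixed, compatibility θ_AC = θ_CB gives T_A·a = T_B·b, together with T_A + T_B = T₀.
T_A = T₀·b/(a+b) = 188000·1250/2850 = 82460 N·m; T_B = 105500 N·m.

82500 N·m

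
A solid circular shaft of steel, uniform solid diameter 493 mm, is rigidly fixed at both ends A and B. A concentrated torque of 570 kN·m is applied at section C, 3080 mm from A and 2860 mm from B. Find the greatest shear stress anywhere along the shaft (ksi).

With uniform GJ and both ends fixed, compatibility θ_AC = θ_CB gives T_A·a = T_B·b, together with T_A + T_B = T₀.
T_A = T₀·b/(a+b) = 570000·2860/5940 = 274400 N·m; T_B = 295600 N·m.
τ in each portion: τ_AC = 1.17×10^7 Pa, τ_CB = 1.26×10^7 Pa; maximum is in CB.
τ_max = T_CB·r/J = 295600·0.246/5.80×10^-3 = 1.256×10^7 Pa.

1.82 ksi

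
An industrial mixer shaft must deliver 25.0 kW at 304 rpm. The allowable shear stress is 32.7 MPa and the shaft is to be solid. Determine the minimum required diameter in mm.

ω = 2π·304/60 = 31.83 rad/s, so T = P/ω = 25.0×10³ / 31.83 = 785.3 N·m.
For a solid shaft τ_max = 16T/(πd³), so d = (16T/(π τ_allow))^(1/3) = (16·785.3/(π·3.27×10^7))^(1/3) = 0.04964 m.

49.6 mm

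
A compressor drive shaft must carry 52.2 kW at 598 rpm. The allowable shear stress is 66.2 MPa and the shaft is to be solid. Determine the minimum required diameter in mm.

40.0 mm

ω = 2π·598/60 = 62.62 rad/s, so T = P/ω = 52.2×10³ / 62.62 = 833.6 N·m.
For a solid shaft τ_max = 16T/(πd³), so d = (16T/(π τ_allow))^(1/3) = (16·833.6/(π·6.62×10^7))^(1/3) = 0.04003 m.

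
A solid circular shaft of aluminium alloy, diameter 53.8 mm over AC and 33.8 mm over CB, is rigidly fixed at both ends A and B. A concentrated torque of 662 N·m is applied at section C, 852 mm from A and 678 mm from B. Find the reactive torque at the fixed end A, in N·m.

Compatibility: T_A·a/J_AC = T_B·b/J_CB with T_A + T_B = T₀.
J_AC = 8.22×10^-7 m⁴, J_CB = 1.28×10^-7 m⁴, so T_A = T₀·(J_AC/a)/((J_AC/a)+(J_CB/b)) = 553.6 N·m, T_B = 108.4 N·m.

554 N·m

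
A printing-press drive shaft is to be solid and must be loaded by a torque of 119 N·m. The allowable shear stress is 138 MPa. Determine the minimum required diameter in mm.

For a solid shaft τ_max = 16T/(πd³), so d = (16T/(π τ_allow))^(1/3) = (16·119.0/(π·1.38×10^8))^(1/3) = 0.01638 m.

16.4 mm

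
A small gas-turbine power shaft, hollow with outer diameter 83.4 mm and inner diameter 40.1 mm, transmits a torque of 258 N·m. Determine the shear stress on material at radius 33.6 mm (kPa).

1930 kPa

J = π(d_o⁴ − d_i⁴)/32 = π(0.0834⁴ − 0.0401⁴)/32 = 4.496×10^-6 m⁴.
Shear stress varies linearly with radius: τ = T·r/J = 258.0 × 0.0336 / 4.496×10^-6 = 1.928×10^6 Pa.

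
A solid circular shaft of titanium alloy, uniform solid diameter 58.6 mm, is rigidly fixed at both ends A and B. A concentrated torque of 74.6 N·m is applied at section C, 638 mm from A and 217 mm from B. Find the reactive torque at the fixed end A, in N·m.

With uniform GJ and both ends fixed, compatibility θ_AC = θ_CB gives T_A·a = T_B·b, together with T_A + T_B = T₀.
T_A = T₀·b/(a+b) = 74.60·217/855.0 = 18.93 N·m; T_B = 55.67 N·m.

18.9 N·m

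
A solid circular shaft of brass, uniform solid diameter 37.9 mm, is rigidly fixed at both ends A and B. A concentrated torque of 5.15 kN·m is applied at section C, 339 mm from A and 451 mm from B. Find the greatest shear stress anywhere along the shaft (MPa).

275 MPa

With uniform GJ and both ends fixed, compatibility θ_AC = θ_CB gives T_A·a = T_B·b, together with T_A + T_B = T₀.
T_A = T₀·b/(a+b) = 5150·451/790.0 = 2940 N·m; T_B = 2210 N·m.
τ in each portion: τ_AC = 2.75×10^8 Pa, τ_CB = 2.07×10^8 Pa; maximum is in AC.
τ_max = T_AC·r/J = 2940·0.0189/2.03×10^-7 = 2.750×10^8 Pa.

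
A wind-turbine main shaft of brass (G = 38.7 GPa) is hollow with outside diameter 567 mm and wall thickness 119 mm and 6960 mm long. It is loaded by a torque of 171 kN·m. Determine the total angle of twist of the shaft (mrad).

J = π(d_o⁴ − d_i⁴)/32 = π(0.567⁴ − 0.329⁴)/32 = 8.997×10^-3 m⁴.
θ = T·L/(G·J) = 171000 × 6.96 / (38.7×10⁹ × 8.997×10^-3) = 3.418×10^-3 rad.

3.42 mrad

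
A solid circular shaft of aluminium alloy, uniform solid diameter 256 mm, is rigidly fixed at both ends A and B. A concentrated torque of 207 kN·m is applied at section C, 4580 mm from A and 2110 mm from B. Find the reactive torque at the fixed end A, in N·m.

65300 N·m

With uniform GJ and both ends fixed, compatibility θ_AC = θ_CB gives T_A·a = T_B·b, together with T_A + T_B = T₀.
T_A = T₀·b/(a+b) = 207000·2110/6690 = 65290 N·m; T_B = 141700 N·m.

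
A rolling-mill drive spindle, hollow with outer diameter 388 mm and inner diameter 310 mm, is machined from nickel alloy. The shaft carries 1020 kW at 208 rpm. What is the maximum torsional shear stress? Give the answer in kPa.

ω = 2π·208/60 = 21.78 rad/s, so T = P/ω = 1020×10³ / 21.78 = 46830 N·m.
J = π(d_o⁴ − d_i⁴)/32 = π(0.388⁴ − 0.310⁴)/32 = 1.318×10^-3 m⁴.
τ_max = T·r/J = 46830 × 0.194 / 1.318×10^-3 = 6.891×10^6 Pa.

6890 kPa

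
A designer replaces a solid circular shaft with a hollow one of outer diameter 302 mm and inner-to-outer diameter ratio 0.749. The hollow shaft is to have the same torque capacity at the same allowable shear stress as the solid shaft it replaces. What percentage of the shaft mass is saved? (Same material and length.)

43.5 %

Equal τ_max and T ⇒ the solid shaft needs d_s³ = d_o³(1−k⁴), so d_s = 302·(1−0.749⁴)^(1/3) = 266.3 mm.
Area ratio A_h/A_s = d_o²(1−k²)/d_s² = (1−k²)/(1−k⁴)^(2/3) = 0.5648.
Mass saving = 1 − 0.5648 = 43.5 %.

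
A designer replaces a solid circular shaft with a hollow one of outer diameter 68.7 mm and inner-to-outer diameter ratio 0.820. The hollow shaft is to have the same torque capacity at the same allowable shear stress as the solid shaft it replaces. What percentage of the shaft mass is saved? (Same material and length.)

51.1 %

Equal τ_max and T ⇒ the solid shaft needs d_s³ = d_o³(1−k⁴), so d_s = 68.7·(1−0.820⁴)^(1/3) = 56.21 mm.
Area ratio A_h/A_s = d_o²(1−k²)/d_s² = (1−k²)/(1−k⁴)^(2/3) = 0.4893.
Mass saving = 1 − 0.4893 = 51.1 %.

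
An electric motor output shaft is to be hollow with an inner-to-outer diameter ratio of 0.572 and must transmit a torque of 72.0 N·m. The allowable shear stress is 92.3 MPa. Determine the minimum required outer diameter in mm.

16.4 mm

For a hollow shaft with d_i/d_o = 0.572: τ_max = 16T/(π d_o³ (1−k⁴)), so d_o = [16T/(π τ_allow (1−k⁴))]^(1/3) = [16·72.00/(π·9.23×10^7·0.8930)]^(1/3) = 0.01645 m.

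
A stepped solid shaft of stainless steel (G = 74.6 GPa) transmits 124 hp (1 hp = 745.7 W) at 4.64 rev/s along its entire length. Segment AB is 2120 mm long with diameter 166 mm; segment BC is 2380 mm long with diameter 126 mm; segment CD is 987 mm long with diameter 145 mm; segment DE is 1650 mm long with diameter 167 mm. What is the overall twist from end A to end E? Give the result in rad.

0.00718 rad

ω = 2π·4.64 = 29.15 rad/s, so T = P/ω = 124×745.7 / 29.15 = 3172 N·m.
J_AB = π(0.166)⁴/32 = 7.45×10^-5 m⁴; J_BC = π(0.126)⁴/32 = 2.47×10^-5 m⁴; J_CD = π(0.145)⁴/32 = 4.34×10^-5 m⁴; J_DE = π(0.167)⁴/32 = 7.64×10^-5 m⁴.
θ = (T/G)·Σ L_i/J_i = (3172/74.6×10⁹)·(2.12/7.45×10^-5 + 2.38/2.47×10^-5 + 0.987/4.34×10^-5 + 1.65/7.64×10^-5) = 7.184×10^-3 rad.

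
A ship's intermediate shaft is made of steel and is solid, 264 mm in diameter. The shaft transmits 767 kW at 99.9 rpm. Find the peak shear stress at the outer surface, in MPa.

ω = 2π·99.9/60 = 10.46 rad/s, so T = P/ω = 767×10³ / 10.46 = 73320 N·m.
J = πd⁴/32 = π(0.264)⁴/32 = 4.769×10^-4 m⁴.
τ_max = T·r/J = 73320 × 0.132 / 4.769×10^-4 = 2.029×10^7 Pa.

20.3 MPa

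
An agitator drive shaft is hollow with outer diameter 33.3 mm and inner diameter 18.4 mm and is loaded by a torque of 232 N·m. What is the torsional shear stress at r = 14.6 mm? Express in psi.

4490 psi

J = π(d_o⁴ − d_i⁴)/32 = π(0.0333⁴ − 0.0184⁴)/32 = 1.095×10^-7 m⁴.
Shear stress varies linearly with radius: τ = T·r/J = 232.0 × 0.0146 / 1.095×10^-7 = 3.094×10^7 Pa.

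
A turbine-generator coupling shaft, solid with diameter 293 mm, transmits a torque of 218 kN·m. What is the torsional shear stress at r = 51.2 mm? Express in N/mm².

15.4 N/mm²

J = πd⁴/32 = π(0.293)⁴/32 = 7.236×10^-4 m⁴.
Shear stress varies linearly with radius: τ = T·r/J = 218000 × 0.0512 / 7.236×10^-4 = 1.543×10^7 Pa.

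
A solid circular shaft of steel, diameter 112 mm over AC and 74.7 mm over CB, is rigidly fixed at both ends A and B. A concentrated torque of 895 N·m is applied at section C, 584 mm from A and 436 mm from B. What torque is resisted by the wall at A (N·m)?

707 N·m

Compatibility: T_A·a/J_AC = T_B·b/J_CB with T_A + T_B = T₀.
J_AC = 1.54×10^-5 m⁴, J_CB = 3.06×10^-6 m⁴, so T_A = T₀·(J_AC/a)/((J_AC/a)+(J_CB/b)) = 707.5 N·m, T_B = 187.5 N·m.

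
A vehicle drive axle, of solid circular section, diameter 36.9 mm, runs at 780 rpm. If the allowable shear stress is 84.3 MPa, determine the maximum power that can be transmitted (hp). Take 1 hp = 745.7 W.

J = πd⁴/32 = π(0.0369)⁴/32 = 1.820×10^-7 m⁴.
T_max = τ_allow·J/r = 8.43×10^7 × 1.820×10^-7 / 0.0184 = 831.6 N·m.
ω = 2π·780/60 = 81.68 rad/s, so P_max = T_max·ω = 6.793×10^4 W.

91.1 hp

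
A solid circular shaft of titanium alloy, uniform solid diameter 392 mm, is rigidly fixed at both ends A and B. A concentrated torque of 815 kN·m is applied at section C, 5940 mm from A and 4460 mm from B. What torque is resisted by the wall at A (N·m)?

350000 N·m

With uniform GJ and both ends fixed, compatibility θ_AC = θ_CB gives T_A·a = T_B·b, together with T_A + T_B = T₀.
T_A = T₀·b/(a+b) = 815000·4460/10400 = 349500 N·m; T_B = 465500 N·m.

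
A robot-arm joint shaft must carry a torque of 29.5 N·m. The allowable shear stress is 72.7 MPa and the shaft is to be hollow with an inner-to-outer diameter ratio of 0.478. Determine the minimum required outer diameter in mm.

13.0 mm

For a hollow shaft with d_i/d_o = 0.478: τ_max = 16T/(π d_o³ (1−k⁴)), so d_o = [16T/(π τ_allow (1−k⁴))]^(1/3) = [16·29.50/(π·7.27×10^7·0.9478)]^(1/3) = 0.01297 m.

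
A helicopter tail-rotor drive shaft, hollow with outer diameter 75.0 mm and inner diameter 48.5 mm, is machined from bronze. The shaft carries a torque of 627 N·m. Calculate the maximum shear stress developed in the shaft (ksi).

J = π(d_o⁴ − d_i⁴)/32 = π(0.0750⁴ − 0.0485⁴)/32 = 2.563×10^-6 m⁴.
τ_max = T·r/J = 627.0 × 0.0375 / 2.563×10^-6 = 9.173×10^6 Pa.

1.33 ksi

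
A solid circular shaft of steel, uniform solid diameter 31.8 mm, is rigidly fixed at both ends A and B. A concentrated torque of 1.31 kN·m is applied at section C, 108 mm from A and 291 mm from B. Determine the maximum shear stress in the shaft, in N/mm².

151 N/mm²

With uniform GJ and both ends fixed, compatibility θ_AC = θ_CB gives T_A·a = T_B·b, together with T_A + T_B = T₀.
T_A = T₀·b/(a+b) = 1310·291/399.0 = 955.4 N·m; T_B = 354.6 N·m.
τ in each portion: τ_AC = 1.51×10^8 Pa, τ_CB = 5.62×10^7 Pa; maximum is in AC.
τ_max = T_AC·r/J = 955.4·0.0159/1.00×10^-7 = 1.513×10^8 Pa.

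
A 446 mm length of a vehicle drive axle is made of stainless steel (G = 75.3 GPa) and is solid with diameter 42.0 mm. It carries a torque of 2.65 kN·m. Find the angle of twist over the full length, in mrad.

51.4 mrad

J = πd⁴/32 = π(0.0420)⁴/32 = 3.055×10^-7 m⁴.
θ = T·L/(G·J) = 2650 × 0.446 / (75.3×10⁹ × 3.055×10^-7) = 0.05138 rad.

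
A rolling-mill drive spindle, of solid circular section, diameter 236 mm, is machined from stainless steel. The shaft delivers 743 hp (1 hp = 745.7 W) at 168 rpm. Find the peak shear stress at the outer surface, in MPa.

ω = 2π·168/60 = 17.59 rad/s, so T = P/ω = 743×745.7 / 17.59 = 31490 N·m.
J = πd⁴/32 = π(0.236)⁴/32 = 3.045×10^-4 m⁴.
τ_max = T·r/J = 31490 × 0.118 / 3.045×10^-4 = 1.220×10^7 Pa.

12.2 MPa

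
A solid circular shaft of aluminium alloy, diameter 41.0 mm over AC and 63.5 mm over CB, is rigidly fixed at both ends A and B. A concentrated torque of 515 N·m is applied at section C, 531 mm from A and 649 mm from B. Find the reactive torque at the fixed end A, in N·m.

90.2 N·m

Compatibility: T_A·a/J_AC = T_B·b/J_CB with T_A + T_B = T₀.
J_AC = 2.77×10^-7 m⁴, J_CB = 1.60×10^-6 m⁴, so T_A = T₀·(J_AC/a)/((J_AC/a)+(J_CB/b)) = 90.23 N·m, T_B = 424.8 N·m.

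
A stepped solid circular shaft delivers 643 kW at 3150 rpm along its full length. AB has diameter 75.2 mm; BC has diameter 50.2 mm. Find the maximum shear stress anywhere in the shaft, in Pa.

ω = 2π·3150/60 = 329.9 rad/s, so T = P/ω = 643×10³ / 329.9 = 1949 N·m.
Under the same torque, τ_max = 16T/(πd³) is largest where d is smallest — segment BC (d = 50.2 mm).
τ_max = 16·1949/(π·(0.0502)³) = 7.847×10^7 Pa.

7.85e7 Pa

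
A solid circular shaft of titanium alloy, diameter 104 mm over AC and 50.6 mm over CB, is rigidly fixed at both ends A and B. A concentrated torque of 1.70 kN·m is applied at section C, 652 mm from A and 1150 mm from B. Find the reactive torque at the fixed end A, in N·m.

Compatibility: T_A·a/J_AC = T_B·b/J_CB with T_A + T_B = T₀.
J_AC = 1.15×10^-5 m⁴, J_CB = 6.44×10^-7 m⁴, so T_A = T₀·(J_AC/a)/((J_AC/a)+(J_CB/b)) = 1648 N·m, T_B = 52.35 N·m.

1650 N·m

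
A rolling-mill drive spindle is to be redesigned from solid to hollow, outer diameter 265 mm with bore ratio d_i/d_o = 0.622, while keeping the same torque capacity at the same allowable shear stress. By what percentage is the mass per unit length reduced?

31.7 %

Equal τ_max and T ⇒ the solid shaft needs d_s³ = d_o³(1−k⁴), so d_s = 265·(1−0.622⁴)^(1/3) = 251.1 mm.
Area ratio A_h/A_s = d_o²(1−k²)/d_s² = (1−k²)/(1−k⁴)^(2/3) = 0.6831.
Mass saving = 1 − 0.6831 = 31.7 %.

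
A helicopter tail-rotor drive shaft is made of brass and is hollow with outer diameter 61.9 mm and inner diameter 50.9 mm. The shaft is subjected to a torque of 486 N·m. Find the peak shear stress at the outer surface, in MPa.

J = π(d_o⁴ − d_i⁴)/32 = π(0.0619⁴ − 0.0509⁴)/32 = 7.823×10^-7 m⁴.
τ_max = T·r/J = 486.0 × 0.0309 / 7.823×10^-7 = 1.923×10^7 Pa.

19.2 MPa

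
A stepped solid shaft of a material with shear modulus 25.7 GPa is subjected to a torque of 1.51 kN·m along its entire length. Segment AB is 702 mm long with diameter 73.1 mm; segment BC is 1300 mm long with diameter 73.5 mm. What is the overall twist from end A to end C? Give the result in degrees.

2.37°

J_AB = π(0.0731)⁴/32 = 2.80×10^-6 m⁴; J_BC = π(0.0735)⁴/32 = 2.87×10^-6 m⁴.
θ = (T/G)·Σ L_i/J_i = (1510/25.7×10⁹)·(0.702/2.80×10^-6 + 1.30/2.87×10^-6) = 0.04137 rad.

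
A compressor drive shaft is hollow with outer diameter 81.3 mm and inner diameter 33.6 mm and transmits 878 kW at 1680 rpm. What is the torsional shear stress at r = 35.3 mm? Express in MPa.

ω = 2π·1680/60 = 175.9 rad/s, so T = P/ω = 878×10³ / 175.9 = 4991 N·m.
J = π(d_o⁴ − d_i⁴)/32 = π(0.0813⁴ − 0.0336⁴)/32 = 4.164×10^-6 m⁴.
Shear stress varies linearly with radius: τ = T·r/J = 4991 × 0.0353 / 4.164×10^-6 = 4.231×10^7 Pa.

42.3 MPa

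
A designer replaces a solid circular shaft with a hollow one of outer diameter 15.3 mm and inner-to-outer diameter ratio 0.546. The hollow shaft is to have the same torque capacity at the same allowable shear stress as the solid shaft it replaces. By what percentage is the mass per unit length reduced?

Equal τ_max and T ⇒ the solid shaft needs d_s³ = d_o³(1−k⁴), so d_s = 15.3·(1−0.546⁴)^(1/3) = 14.83 mm.
Area ratio A_h/A_s = d_o²(1−k²)/d_s² = (1−k²)/(1−k⁴)^(2/3) = 0.7468.
Mass saving = 1 − 0.7468 = 25.3 %.

25.3 %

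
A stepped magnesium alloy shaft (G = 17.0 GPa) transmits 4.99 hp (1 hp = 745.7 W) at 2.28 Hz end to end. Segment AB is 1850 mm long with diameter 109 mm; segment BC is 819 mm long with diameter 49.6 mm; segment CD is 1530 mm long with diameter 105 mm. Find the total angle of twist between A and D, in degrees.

1.44°

ω = 2π·2.28 = 14.33 rad/s, so T = P/ω = 4.99×745.7 / 14.33 = 259.7 N·m.
J_AB = π(0.109)⁴/32 = 1.39×10^-5 m⁴; J_BC = π(0.0496)⁴/32 = 5.94×10^-7 m⁴; J_CD = π(0.105)⁴/32 = 1.19×10^-5 m⁴.
θ = (T/G)·Σ L_i/J_i = (259.7/17.0×10⁹)·(1.85/1.39×10^-5 + 0.819/5.94×10^-7 + 1.53/1.19×10^-5) = 0.02506 rad.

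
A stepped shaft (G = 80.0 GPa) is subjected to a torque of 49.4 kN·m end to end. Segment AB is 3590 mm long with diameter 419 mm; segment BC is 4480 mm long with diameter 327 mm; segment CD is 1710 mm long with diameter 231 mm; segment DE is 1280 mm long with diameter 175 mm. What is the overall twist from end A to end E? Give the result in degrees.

J_AB = π(0.419)⁴/32 = 3.03×10^-3 m⁴; J_BC = π(0.327)⁴/32 = 1.12×10^-3 m⁴; J_CD = π(0.231)⁴/32 = 2.80×10^-4 m⁴; J_DE = π(0.175)⁴/32 = 9.21×10^-5 m⁴.
θ = (T/G)·Σ L_i/J_i = (49400/80.0×10⁹)·(3.59/3.03×10^-3 + 4.48/1.12×10^-3 + 1.71/2.80×10^-4 + 1.28/9.21×10^-5) = 0.01556 rad.

0.891°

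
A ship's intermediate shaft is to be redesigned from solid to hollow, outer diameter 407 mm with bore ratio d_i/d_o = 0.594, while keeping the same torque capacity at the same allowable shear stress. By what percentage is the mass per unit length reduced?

29.3 %

Equal τ_max and T ⇒ the solid shaft needs d_s³ = d_o³(1−k⁴), so d_s = 407·(1−0.594⁴)^(1/3) = 389.4 mm.
Area ratio A_h/A_s = d_o²(1−k²)/d_s² = (1−k²)/(1−k⁴)^(2/3) = 0.7071.
Mass saving = 1 − 0.7071 = 29.3 %.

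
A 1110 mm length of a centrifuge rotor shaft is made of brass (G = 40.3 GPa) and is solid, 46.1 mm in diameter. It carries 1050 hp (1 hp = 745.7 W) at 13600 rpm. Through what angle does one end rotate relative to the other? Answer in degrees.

ω = 2π·13600/60 = 1424 rad/s, so T = P/ω = 1050×745.7 / 1424 = 549.8 N·m.
J = πd⁴/32 = π(0.0461)⁴/32 = 4.434×10^-7 m⁴.
θ = T·L/(G·J) = 549.8 × 1.11 / (40.3×10⁹ × 4.434×10^-7) = 0.03415 rad.

1.96°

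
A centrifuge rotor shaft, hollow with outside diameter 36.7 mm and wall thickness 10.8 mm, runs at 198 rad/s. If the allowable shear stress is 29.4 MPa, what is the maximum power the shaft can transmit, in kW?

J = π(d_o⁴ − d_i⁴)/32 = π(0.0367⁴ − 0.0151⁴)/32 = 1.730×10^-7 m⁴.
T_max = τ_allow·J/r = 2.94×10^7 × 1.730×10^-7 / 0.0184 = 277.2 N·m.
ω = 198 rad/s, so P_max = T_max·ω = 5.488×10^4 W.

54.9 kW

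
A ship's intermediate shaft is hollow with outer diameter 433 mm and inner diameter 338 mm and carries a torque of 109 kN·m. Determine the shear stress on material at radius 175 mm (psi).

1280 psi

J = π(d_o⁴ − d_i⁴)/32 = π(0.433⁴ − 0.338⁴)/32 = 2.170×10^-3 m⁴.
Shear stress varies linearly with radius: τ = T·r/J = 109000 × 0.175 / 2.170×10^-3 = 8.792×10^6 Pa.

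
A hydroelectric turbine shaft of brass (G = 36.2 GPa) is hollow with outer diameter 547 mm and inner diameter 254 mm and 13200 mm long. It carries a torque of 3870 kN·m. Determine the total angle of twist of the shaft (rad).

0.168 rad

J = π(d_o⁴ − d_i⁴)/32 = π(0.547⁴ − 0.254⁴)/32 = 8.381×10^-3 m⁴.
θ = T·L/(G·J) = 3.870e6 × 13.2 / (36.2×10⁹ × 8.381×10^-3) = 0.1684 rad.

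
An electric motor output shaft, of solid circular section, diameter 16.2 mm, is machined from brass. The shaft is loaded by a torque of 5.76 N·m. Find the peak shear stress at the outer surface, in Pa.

6.90e6 Pa

J = πd⁴/32 = π(0.0162)⁴/32 = 6.762×10^-9 m⁴.
τ_max = T·r/J = 5.760 × 0.00810 / 6.762×10^-9 = 6.900×10^6 Pa.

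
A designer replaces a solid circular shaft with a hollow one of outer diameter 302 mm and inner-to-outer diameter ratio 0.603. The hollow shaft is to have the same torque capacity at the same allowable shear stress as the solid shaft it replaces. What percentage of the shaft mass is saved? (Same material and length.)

30.1 %

Equal τ_max and T ⇒ the solid shaft needs d_s³ = d_o³(1−k⁴), so d_s = 302·(1−0.603⁴)^(1/3) = 288.1 mm.
Area ratio A_h/A_s = d_o²(1−k²)/d_s² = (1−k²)/(1−k⁴)^(2/3) = 0.6995.
Mass saving = 1 − 0.6995 = 30.1 %.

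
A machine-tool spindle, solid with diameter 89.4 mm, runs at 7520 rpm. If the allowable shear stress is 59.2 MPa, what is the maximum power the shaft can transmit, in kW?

J = πd⁴/32 = π(0.0894)⁴/32 = 6.271×10^-6 m⁴.
T_max = τ_allow·J/r = 5.92×10^7 × 6.271×10^-6 / 0.0447 = 8305 N·m.
ω = 2π·7520/60 = 787.5 rad/s, so P_max = T_max·ω = 6.540×10^6 W.

6540 kW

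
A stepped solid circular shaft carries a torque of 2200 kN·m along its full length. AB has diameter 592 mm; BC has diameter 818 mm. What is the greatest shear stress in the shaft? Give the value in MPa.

Under the same torque, τ_max = 16T/(πd³) is largest where d is smallest — segment AB (d = 592 mm).
τ_max = 16·2.200e6/(π·(0.592)³) = 5.400×10^7 Pa.

54.0 MPa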